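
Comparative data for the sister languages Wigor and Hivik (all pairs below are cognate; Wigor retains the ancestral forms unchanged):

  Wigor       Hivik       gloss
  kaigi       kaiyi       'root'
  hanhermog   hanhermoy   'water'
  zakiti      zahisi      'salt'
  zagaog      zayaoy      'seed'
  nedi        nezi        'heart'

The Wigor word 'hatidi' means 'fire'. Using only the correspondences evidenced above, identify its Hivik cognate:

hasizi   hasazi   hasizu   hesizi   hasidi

hasizi

zakiti ~ zahisi — Wigor t corresponds to Hivik s between vowels (before a front vowel).
nedi ~ nezi — Wigor d corresponds to Hivik z between vowels (before a front vowel).
Applying these to Wigor 'hatidi':
  hatidi → hasidi   (t→s between vowels (before a front vowel))
  hasidi → hasizi   (d→z between vowels (before a front vowel))
So the Hivik cognate is 'hasizi'.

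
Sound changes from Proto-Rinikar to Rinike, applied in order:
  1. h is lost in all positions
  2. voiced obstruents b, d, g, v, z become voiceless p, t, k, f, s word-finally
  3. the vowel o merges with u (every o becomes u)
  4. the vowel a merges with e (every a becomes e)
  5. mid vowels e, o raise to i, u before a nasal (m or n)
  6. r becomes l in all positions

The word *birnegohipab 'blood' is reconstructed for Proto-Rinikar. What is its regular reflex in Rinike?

bilneguipep

Rinike: start from *birnegohipab.
  rule 1 (h-loss): birnegohipab → birnegoipab
  rule 2 (final devoicing): birnegoipab → birnegoipap
  rule 3 (vowel merger): birnegoipap → birneguipap
  rule 4 (vowel merger): birneguipap → birneguipep
  rule 5: no change — birneguipep
  rule 6 (unconditioned shift): birneguipep → bilneguipep
  ⇒ Rinike bilneguipep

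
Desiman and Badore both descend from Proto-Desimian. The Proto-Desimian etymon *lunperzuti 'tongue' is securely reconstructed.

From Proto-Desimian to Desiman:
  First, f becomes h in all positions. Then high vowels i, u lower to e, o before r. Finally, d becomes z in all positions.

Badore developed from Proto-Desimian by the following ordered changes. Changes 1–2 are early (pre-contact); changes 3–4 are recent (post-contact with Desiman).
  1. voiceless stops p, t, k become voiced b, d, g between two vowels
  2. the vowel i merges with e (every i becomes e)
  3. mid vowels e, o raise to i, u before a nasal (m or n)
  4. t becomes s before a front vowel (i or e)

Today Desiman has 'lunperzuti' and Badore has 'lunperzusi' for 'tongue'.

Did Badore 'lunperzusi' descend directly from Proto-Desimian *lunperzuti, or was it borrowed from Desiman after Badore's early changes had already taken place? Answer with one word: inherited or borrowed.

borrowed

If inherited, *lunperzuti would pass through all of Badore's changes:
Badore: *lunperzuti
  lunperzuti → lunperzudi   [intervocalic voicing]
  lunperzudi → lunperzude   [vowel merger]
  lunperzude (rule 3 does not apply)
  lunperzude (rule 4 does not apply)
  giving Badore lunperzude.
If borrowed from Desiman 'lunperzuti' after the early changes, it would undergo only the recent ones:
  rule 3 (pre-nasal raising): no change (lunperzuti)
  rule 4 (palatalisation): lunperzuti → lunperzusi
  ⇒ as a loan: lunperzusi
Badore 'lunperzusi' matches the loan outcome 'lunperzusi', not the inherited 'lunperzude' — it skipped the early Badore changes, so it was borrowed from Desiman.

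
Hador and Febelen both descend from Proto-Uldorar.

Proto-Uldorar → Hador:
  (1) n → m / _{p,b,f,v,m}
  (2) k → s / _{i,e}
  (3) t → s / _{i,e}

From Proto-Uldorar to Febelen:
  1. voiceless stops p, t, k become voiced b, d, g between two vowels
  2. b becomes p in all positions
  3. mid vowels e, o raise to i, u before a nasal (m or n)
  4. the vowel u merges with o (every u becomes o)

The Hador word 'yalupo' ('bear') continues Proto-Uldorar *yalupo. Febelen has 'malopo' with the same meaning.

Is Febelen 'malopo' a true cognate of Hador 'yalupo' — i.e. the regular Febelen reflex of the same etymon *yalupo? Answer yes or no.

Derive the expected Febelen reflex of *yalupo:
Febelen: start from *yalupo.
  rule 1 (intervocalic voicing): yalupo → yalubo
  rule 2 (unconditioned shift): yalubo → yalupo
  rule 3: no change — yalupo
  rule 4 (vowel merger): yalupo → yalopo
  ⇒ Febelen yalopo
The regular Febelen reflex would be 'yalopo', but the attested form is 'malopo'. The correspondence is irregular, so they are not cognates (the Febelen form has a different source).

no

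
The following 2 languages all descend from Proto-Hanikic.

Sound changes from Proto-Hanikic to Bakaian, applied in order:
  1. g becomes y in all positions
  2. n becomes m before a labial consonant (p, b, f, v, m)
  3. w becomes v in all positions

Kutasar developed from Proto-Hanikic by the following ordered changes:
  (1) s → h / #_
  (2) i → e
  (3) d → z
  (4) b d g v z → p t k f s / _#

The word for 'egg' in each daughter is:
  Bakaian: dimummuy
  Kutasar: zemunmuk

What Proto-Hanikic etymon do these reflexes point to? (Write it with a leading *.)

*dimunmug

Position 1: Bakaian has d, Kutasar has z. Bakaian preserves d here (none of its changes turn any other segment into d), so the proto-segment is *d.
Position 8: Bakaian has y, Kutasar has k. Taking the neighbouring segments as reconstructed: Bakaian y could go back to *g or *y; Kutasar k could go back to *k or *g — the one source consistent with every daughter is *g.
Continuing position by position gives *dimunmug; check it forward:
Bakaian: *dimunmug > dimunmuy > dimummuy  (by unconditioned shift, nasal place assimilation)
Kutasar: start from *dimunmug.
  rule 1: no change — dimunmug
  rule 2 (vowel merger): dimunmug → demunmug
  rule 3 (unconditioned shift): demunmug → zemunmug
  rule 4 (final devoicing): zemunmug → zemunmuk
  ⇒ Kutasar zemunmuk
No other proto-form is consistent with every reflex, so the reconstruction is *dimunmug.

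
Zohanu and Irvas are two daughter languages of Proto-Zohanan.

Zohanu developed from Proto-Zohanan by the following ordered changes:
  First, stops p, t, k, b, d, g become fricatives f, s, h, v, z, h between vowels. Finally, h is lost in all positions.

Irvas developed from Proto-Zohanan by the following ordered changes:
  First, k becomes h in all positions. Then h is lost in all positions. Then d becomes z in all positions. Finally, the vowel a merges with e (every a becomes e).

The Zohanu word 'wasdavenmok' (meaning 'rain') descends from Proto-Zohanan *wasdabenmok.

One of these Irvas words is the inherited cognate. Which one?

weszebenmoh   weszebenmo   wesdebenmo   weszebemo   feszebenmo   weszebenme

weszebenmo

Irvas: start from *wasdabenmok.
  rule 1 (unconditioned shift): wasdabenmok → wasdabenmoh
  rule 2 (h-loss): wasdabenmoh → wasdabenmo
  rule 3 (unconditioned shift): wasdabenmo → waszabenmo
  rule 4 (vowel merger): waszabenmo → weszebenmo
  ⇒ Irvas weszebenmo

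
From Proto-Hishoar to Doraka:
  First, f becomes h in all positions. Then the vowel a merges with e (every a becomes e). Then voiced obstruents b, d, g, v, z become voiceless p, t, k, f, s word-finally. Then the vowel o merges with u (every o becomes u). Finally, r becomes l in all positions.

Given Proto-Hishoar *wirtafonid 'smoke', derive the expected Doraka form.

wiltehunit

Doraka: *wirtafonid > wirtahonid > wirtehonid > wirtehonit > wirtehunit > wiltehunit  (by unconditioned shift, vowel merger, final devoicing, vowel merger, unconditioned shift)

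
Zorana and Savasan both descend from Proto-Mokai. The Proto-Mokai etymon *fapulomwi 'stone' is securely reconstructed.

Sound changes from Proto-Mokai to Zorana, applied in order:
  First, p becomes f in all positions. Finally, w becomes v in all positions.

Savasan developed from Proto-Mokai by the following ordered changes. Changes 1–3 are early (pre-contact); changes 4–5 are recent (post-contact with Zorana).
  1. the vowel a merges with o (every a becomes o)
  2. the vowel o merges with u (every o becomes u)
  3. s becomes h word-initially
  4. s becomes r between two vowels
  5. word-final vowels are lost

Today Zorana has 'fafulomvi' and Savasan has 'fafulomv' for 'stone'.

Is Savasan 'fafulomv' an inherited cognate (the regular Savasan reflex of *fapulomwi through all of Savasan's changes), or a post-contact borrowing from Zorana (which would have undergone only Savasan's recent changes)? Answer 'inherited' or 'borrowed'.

If inherited, *fapulomwi would pass through all of Savasan's changes:
Savasan: start from *fapulomwi.
  rule 1 (vowel merger): fapulomwi → fopulomwi
  rule 2 (vowel merger): fopulomwi → fupulumwi
  rule 3: no change — fupulumwi
  rule 4: no change — fupulumwi
  rule 5 (apocope): fupulumwi → fupulumw
  ⇒ Savasan fupulumw
If borrowed from Zorana 'fafulomvi' after the early changes, it would undergo only the recent ones:
  rule 4 (rhotacism): no change (fafulomvi)
  rule 5 (apocope): fafulomvi → fafulomv
  ⇒ as a loan: fafulomv
Savasan 'fafulomv' matches the loan outcome 'fafulomv', not the inherited 'fupulumw' — it skipped the early Savasan changes, so it was borrowed from Zorana.

borrowed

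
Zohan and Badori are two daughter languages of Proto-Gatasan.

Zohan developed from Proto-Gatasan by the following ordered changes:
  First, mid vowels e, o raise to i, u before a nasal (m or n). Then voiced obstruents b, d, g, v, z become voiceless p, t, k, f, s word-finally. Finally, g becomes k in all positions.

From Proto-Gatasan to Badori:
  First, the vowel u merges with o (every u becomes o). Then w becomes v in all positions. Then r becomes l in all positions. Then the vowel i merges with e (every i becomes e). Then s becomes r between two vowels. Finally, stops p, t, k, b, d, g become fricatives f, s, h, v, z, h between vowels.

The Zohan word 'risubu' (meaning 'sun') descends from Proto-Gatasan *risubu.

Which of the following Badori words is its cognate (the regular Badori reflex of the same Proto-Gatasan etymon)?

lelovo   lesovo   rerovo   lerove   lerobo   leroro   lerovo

lerovo

Badori: *risubu > risobo > lisobo > lesobo > lerobo > lerovo  (by vowel merger, unconditioned shift, vowel merger, rhotacism, intervocalic lenition)
Only 'lerovo' matches the regular Badori development of *risubu.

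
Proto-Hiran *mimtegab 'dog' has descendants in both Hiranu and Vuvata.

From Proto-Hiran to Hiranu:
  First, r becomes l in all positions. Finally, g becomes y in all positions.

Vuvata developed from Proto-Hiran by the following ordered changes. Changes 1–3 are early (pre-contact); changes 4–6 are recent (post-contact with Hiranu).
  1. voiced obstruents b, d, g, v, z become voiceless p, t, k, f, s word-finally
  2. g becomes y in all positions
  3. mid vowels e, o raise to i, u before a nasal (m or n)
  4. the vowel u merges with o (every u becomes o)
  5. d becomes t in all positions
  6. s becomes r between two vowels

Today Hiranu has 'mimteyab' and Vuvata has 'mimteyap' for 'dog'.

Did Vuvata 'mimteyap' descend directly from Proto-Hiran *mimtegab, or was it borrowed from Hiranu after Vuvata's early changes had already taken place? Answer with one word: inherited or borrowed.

If inherited, *mimtegab would pass through all of Vuvata's changes:
Vuvata: *mimtegab
  mimtegab → mimtegap   [final devoicing]
  mimtegap → mimteyap   [unconditioned shift]
  mimteyap (rule 3 does not apply)
  mimteyap (rule 4 does not apply)
  mimteyap (rule 5 does not apply)
  mimteyap (rule 6 does not apply)
  giving Vuvata mimteyap.
If borrowed from Hiranu 'mimteyab' after the early changes, it would undergo only the recent ones:
  rule 4 (vowel merger): no change (mimteyab)
  rule 5 (unconditioned shift): no change (mimteyab)
  rule 6 (rhotacism): no change (mimteyab)
  ⇒ as a loan: mimteyab
Vuvata 'mimteyap' matches the inherited outcome exactly, so it is an inherited cognate, not a loan.

inherited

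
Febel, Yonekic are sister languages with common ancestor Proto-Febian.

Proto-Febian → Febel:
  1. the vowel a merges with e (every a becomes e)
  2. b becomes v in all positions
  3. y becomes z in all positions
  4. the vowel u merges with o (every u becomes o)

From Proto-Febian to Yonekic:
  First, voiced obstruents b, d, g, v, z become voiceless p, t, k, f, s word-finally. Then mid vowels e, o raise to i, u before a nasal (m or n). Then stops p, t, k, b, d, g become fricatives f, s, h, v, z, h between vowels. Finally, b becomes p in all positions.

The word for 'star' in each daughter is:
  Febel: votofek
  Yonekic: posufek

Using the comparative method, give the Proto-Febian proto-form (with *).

*botufek

Position 4: Febel has o, Yonekic has u. Taking the neighbouring segments as reconstructed: Febel o could go back to *o or *u; Yonekic u can only go back to *u — the one source consistent with every daughter is *u.
Position 1: Febel has v, Yonekic has p. Taking the neighbouring segments as reconstructed: Febel v could go back to *b or *v; Yonekic p could go back to *p or *b — the one source consistent with every daughter is *b.
This points to *botufek. Verify forward in each daughter:
Febel: *botufek
  botufek (rule 1 does not apply)
  botufek → votufek   [unconditioned shift]
  votufek (rule 3 does not apply)
  votufek → votofek   [vowel merger]
  giving Febel votofek.
Yonekic: *botufek
  botufek (rule 1 does not apply)
  botufek (rule 2 does not apply)
  botufek → bosufek   [intervocalic lenition]
  bosufek → posufek   [unconditioned shift]
  giving Yonekic posufek.
*botufek is the unique common source.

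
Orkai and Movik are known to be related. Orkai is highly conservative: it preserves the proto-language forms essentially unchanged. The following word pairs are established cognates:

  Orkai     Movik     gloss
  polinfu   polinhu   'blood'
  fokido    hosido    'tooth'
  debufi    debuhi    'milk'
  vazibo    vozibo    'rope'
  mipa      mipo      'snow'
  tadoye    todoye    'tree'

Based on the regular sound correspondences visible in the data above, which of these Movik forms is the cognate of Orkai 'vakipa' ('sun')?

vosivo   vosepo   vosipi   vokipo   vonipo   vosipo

vazibo ~ vozibo, tadoye ~ todoye — Orkai a corresponds to Movik o after a consonant, before a consonant other than r, m, n, p, b, f, v.
fokido ~ hosido — Orkai k corresponds to Movik s between vowels (before a front vowel).
mipa ~ mipo — Orkai a corresponds to Movik o word-finally.
Applying these to Orkai 'vakipa':
  vakipa → vokipa   (a→o after a consonant, before a consonant other than r, m, n, p, b, f, v)
  vokipa → vosipa   (k→s between vowels (before a front vowel))
  vosipa → vosipo   (a→o word-finally)
So the Movik cognate is 'vosipo'.

vosipo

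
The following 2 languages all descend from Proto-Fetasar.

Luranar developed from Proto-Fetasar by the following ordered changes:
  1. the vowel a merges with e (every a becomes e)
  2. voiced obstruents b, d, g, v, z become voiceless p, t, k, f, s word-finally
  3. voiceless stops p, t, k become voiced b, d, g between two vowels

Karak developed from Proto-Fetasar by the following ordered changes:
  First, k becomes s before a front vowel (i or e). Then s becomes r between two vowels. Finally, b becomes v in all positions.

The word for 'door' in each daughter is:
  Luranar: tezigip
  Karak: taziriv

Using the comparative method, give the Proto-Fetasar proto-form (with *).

*tazikib

Position 5: Luranar has g, Karak has r. Taking the neighbouring segments as reconstructed: Luranar g could go back to *k or *g; Karak r could go back to *k or *s or *r — the one source consistent with every daughter is *k.
Position 7: Luranar has p, Karak has v. Taking the neighbouring segments as reconstructed: Luranar p could go back to *p or *b; Karak v could go back to *b or *v — the one source consistent with every daughter is *b.
Position 2: Luranar has e, Karak has a. Karak preserves a here (none of its changes turn any other segment into a), so the proto-segment is *a.
This points to *tazikib. Verify forward in each daughter:
Luranar: start from *tazikib.
  rule 1 (vowel merger): tazikib → tezikib
  rule 2 (final devoicing): tezikib → tezikip
  rule 3 (intervocalic voicing): tezikip → tezigip
  ⇒ Luranar tezigip
Karak: *tazikib
  tazikib → tazisib   [palatalisation]
  tazisib → tazirib   [rhotacism]
  tazirib → taziriv   [unconditioned shift]
  giving Karak taziriv.
No other proto-form is consistent with every reflex, so the reconstruction is *tazikib.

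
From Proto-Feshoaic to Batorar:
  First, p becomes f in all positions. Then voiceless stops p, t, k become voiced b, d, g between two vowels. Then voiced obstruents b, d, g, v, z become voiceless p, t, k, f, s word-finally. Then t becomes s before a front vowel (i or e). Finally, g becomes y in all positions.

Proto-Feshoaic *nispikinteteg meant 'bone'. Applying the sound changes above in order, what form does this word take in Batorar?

nisfiyinsedek

Batorar: *nispikinteteg
  nispikinteteg → nisfikinteteg   [unconditioned shift]
  nisfikinteteg → nisfigintedeg   [intervocalic voicing]
  nisfigintedeg → nisfigintedek   [final devoicing]
  nisfigintedek → nisfiginsedek   [palatalisation]
  nisfiginsedek → nisfiyinsedek   [unconditioned shift]
  giving Batorar nisfiyinsedek.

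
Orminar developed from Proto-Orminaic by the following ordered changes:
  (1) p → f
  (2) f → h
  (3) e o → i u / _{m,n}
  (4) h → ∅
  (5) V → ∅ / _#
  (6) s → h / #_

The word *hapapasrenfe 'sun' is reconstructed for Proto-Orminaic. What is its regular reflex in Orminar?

aaasrin

Orminar: *hapapasrenfe > hafafasrenfe > hahahasrenhe > hahahasrinhe > aaasrine > aaasrin  (by unconditioned shift, unconditioned shift, pre-nasal raising, h-loss, apocope)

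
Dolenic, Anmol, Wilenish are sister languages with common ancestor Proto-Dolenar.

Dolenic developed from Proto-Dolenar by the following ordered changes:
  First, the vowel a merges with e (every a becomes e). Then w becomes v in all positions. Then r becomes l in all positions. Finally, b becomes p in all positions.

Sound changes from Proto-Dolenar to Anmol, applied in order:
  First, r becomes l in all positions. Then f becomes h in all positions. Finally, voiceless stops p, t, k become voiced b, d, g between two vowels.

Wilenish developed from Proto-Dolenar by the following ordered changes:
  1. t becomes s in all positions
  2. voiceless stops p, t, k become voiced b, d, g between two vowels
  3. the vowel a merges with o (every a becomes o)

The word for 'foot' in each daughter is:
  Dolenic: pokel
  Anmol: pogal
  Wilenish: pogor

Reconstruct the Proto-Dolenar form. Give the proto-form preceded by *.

Position 3: Dolenic has k, Anmol has g, Wilenish has g. Dolenic preserves k here (none of its changes turn any other segment into k), so the proto-segment is *k.
Position 4: Dolenic has e, Anmol has a, Wilenish has o. Anmol preserves a here (none of its changes turn any other segment into a), so the proto-segment is *a.
Position 5: Dolenic has l, Anmol has l, Wilenish has r. Wilenish preserves r here (none of its changes turn any other segment into r), so the proto-segment is *r.
Continuing position by position gives *pokar; check it forward:
Dolenic: start from *pokar.
  rule 1 (vowel merger): pokar → poker
  rule 2: no change — poker
  rule 3 (unconditioned shift): poker → pokel
  rule 4: no change — pokel
  ⇒ Dolenic pokel
Anmol: *pokar
  pokar → pokal   [unconditioned shift]
  pokal (rule 2 does not apply)
  pokal → pogal   [intervocalic voicing]
  giving Anmol pogal.
Wilenish: *pokar > pogar > pogor  (by intervocalic voicing, vowel merger)
No other proto-form is consistent with every reflex, so the reconstruction is *pokar.

*pokar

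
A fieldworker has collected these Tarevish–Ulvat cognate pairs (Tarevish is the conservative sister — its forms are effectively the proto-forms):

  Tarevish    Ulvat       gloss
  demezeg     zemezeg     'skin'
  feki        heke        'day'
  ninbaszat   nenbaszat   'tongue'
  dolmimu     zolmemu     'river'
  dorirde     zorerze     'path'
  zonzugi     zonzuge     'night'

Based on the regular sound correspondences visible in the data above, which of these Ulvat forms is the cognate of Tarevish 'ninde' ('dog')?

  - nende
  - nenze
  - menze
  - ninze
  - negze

nenze

ninbaszat ~ nenbaszat — Tarevish i corresponds to Ulvat e after a consonant, before a nasal.
dorirde ~ zorerze — Tarevish d corresponds to Ulvat z after a consonant, before a front vowel.
Applying these to Tarevish 'ninde':
  ninde → nende   (i→e after a consonant, before a nasal)
  nende → nenze   (d→z after a consonant, before a front vowel)
So the Ulvat cognate is 'nenze'.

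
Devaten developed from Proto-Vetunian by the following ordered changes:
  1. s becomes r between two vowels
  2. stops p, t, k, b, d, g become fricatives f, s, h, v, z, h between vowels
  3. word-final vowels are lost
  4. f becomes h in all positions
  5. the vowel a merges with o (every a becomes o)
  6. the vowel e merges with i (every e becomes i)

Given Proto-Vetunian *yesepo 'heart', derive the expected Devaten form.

yirih

Devaten: *yesepo > yerepo > yerefo > yeref > yereh > yirih  (by rhotacism, intervocalic lenition, apocope, unconditioned shift, vowel merger)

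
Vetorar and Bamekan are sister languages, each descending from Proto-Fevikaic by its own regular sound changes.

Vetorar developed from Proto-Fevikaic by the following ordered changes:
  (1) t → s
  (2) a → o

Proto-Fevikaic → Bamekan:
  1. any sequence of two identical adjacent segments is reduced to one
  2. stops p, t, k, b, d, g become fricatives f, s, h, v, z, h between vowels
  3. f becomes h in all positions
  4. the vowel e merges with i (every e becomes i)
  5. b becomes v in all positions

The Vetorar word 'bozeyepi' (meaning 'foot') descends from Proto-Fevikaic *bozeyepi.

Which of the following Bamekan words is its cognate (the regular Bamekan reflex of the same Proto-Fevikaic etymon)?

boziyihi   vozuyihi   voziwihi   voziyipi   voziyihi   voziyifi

Bamekan: *bozeyepi
  bozeyepi (rule 1 does not apply)
  bozeyepi → bozeyefi   [intervocalic lenition]
  bozeyefi → bozeyehi   [unconditioned shift]
  bozeyehi → boziyihi   [vowel merger]
  boziyihi → voziyihi   [unconditioned shift]
  giving Bamekan voziyihi.
Only 'voziyihi' matches the regular Bamekan development of *bozeyepi.

voziyihi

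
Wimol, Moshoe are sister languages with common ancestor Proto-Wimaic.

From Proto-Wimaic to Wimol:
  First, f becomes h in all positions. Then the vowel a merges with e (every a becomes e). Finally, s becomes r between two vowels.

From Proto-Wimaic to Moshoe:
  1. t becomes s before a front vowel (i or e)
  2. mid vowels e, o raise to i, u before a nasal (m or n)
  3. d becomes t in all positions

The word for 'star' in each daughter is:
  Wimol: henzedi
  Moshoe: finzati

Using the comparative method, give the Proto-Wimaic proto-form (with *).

Position 6: Wimol has d, Moshoe has t. Wimol preserves d here (none of its changes turn any other segment into d), so the proto-segment is *d.
Position 5: Wimol has e, Moshoe has a. Moshoe preserves a here (none of its changes turn any other segment into a), so the proto-segment is *a.
Position 2: Wimol has e, Moshoe has i. Taking the neighbouring segments as reconstructed: Wimol e could go back to *a or *e; Moshoe i could go back to *e or *i — the one source consistent with every daughter is *e.
This points to *fenzadi. Verify forward in each daughter:
Wimol: start from *fenzadi.
  rule 1 (unconditioned shift): fenzadi → henzadi
  rule 2 (vowel merger): henzadi → henzedi
  rule 3: no change — henzedi
  ⇒ Wimol henzedi
Moshoe: *fenzadi > finzadi > finzati  (by pre-nasal raising, unconditioned shift)
Only *fenzadi yields all of Wimol henzedi, Moshoe finzati.

*fenzadi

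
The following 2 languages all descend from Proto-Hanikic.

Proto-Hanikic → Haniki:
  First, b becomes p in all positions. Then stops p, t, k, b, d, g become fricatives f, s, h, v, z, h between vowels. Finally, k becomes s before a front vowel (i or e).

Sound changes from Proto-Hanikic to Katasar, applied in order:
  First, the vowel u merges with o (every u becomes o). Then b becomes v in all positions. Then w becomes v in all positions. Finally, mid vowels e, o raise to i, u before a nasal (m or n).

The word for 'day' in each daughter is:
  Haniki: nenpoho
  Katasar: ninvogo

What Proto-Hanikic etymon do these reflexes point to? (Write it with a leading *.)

*nenbogo

Position 4: Haniki has p, Katasar has v. Taking the neighbouring segments as reconstructed: Haniki p could go back to *p or *b; Katasar v could go back to *b or *v or *w — the one source consistent with every daughter is *b.
Position 6: Haniki has h, Katasar has g. Katasar preserves g here (none of its changes turn any other segment into g), so the proto-segment is *g.
Position 2: Haniki has e, Katasar has i. Haniki preserves e here (none of its changes turn any other segment into e), so the proto-segment is *e.
The remaining positions agree across the daughters. Check the candidate against every language:
Haniki: start from *nenbogo.
  rule 1 (unconditioned shift): nenbogo → nenpogo
  rule 2 (intervocalic lenition): nenpogo → nenpoho
  rule 3: no change — nenpoho
  ⇒ Haniki nenpoho
Katasar: *nenbogo
  nenbogo (rule 1 does not apply)
  nenbogo → nenvogo   [unconditioned shift]
  nenvogo (rule 3 does not apply)
  nenvogo → ninvogo   [pre-nasal raising]
  giving Katasar ninvogo.
Only *nenbogo yields all of Haniki nenpoho, Katasar ninvogo.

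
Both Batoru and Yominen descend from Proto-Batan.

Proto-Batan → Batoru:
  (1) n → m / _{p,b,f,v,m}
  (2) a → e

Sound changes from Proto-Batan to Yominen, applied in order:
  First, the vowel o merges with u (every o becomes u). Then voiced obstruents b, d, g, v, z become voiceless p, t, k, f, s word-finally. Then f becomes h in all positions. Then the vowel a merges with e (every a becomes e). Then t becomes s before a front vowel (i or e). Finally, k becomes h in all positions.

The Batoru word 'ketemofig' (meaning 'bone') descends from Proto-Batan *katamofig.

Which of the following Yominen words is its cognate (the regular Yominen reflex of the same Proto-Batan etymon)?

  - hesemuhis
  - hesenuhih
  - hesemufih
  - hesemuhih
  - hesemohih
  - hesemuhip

Yominen: *katamofig
  katamofig → katamufig   [vowel merger]
  katamufig → katamufik   [final devoicing]
  katamufik → katamuhik   [unconditioned shift]
  katamuhik → ketemuhik   [vowel merger]
  ketemuhik → kesemuhik   [palatalisation]
  kesemuhik → hesemuhih   [unconditioned shift]
  giving Yominen hesemuhih.
Among the options, 'hesemuhih' alone shows every Yominen change applied in order.

hesemuhih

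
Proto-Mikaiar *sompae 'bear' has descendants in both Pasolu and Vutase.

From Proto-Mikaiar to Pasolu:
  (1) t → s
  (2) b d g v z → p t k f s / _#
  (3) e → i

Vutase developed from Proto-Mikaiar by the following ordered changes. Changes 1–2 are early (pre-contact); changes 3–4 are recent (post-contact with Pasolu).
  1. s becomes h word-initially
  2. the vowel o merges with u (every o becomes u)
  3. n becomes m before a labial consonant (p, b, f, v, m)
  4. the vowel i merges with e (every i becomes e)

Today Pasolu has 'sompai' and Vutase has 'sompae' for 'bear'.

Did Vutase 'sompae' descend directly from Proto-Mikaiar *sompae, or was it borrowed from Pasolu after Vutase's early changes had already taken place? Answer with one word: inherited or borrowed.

If inherited, *sompae would pass through all of Vutase's changes:
Vutase: start from *sompae.
  rule 1 (debuccalisation): sompae → hompae
  rule 2 (vowel merger): hompae → humpae
  rule 3: no change — humpae
  rule 4: no change — humpae
  ⇒ Vutase humpae
If borrowed from Pasolu 'sompai' after the early changes, it would undergo only the recent ones:
  rule 3 (nasal place assimilation): no change (sompai)
  rule 4 (vowel merger): sompai → sompae
  ⇒ as a loan: sompae
Vutase 'sompae' matches the loan outcome 'sompae', not the inherited 'humpae' — it skipped the early Vutase changes, so it was borrowed from Pasolu.

borrowed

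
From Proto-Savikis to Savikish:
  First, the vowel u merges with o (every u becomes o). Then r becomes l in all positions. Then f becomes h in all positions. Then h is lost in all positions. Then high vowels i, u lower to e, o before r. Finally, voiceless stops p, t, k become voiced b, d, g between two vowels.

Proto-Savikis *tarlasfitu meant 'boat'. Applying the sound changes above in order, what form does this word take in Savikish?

tallasido

Savikish: *tarlasfitu
  tarlasfitu → tarlasfito   [vowel merger]
  tarlasfito → tallasfito   [unconditioned shift]
  tallasfito → tallashito   [unconditioned shift]
  tallashito → tallasito   [h-loss]
  tallasito (rule 5 does not apply)
  tallasito → tallasido   [intervocalic voicing]
  giving Savikish tallasido.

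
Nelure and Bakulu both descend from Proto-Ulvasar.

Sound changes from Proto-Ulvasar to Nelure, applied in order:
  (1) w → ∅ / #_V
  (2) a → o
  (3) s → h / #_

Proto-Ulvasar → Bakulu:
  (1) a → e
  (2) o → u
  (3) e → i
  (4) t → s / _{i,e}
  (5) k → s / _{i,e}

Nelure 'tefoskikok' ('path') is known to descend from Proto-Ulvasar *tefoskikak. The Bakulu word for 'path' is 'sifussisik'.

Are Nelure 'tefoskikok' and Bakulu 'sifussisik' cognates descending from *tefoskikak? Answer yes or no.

Derive the expected Bakulu reflex of *tefoskikak:
Bakulu: start from *tefoskikak.
  rule 1 (vowel merger): tefoskikak → tefoskikek
  rule 2 (vowel merger): tefoskikek → tefuskikek
  rule 3 (vowel merger): tefuskikek → tifuskikik
  rule 4 (palatalisation): tifuskikik → sifuskikik
  rule 5 (palatalisation): sifuskikik → sifussisik
  ⇒ Bakulu sifussisik
Bakulu 'sifussisik' matches the regular reflex exactly, so the pair is cognate.

yes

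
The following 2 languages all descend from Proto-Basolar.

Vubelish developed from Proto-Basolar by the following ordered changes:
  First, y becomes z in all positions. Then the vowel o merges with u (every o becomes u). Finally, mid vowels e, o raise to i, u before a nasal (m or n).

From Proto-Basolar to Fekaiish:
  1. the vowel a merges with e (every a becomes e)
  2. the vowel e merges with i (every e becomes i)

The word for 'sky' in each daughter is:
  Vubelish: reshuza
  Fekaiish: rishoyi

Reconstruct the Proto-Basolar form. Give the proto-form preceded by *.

*reshoya

Position 7: Vubelish has a, Fekaiish has i. Vubelish preserves a here (none of its changes turn any other segment into a), so the proto-segment is *a.
Position 5: Vubelish has u, Fekaiish has o. Fekaiish preserves o here (none of its changes turn any other segment into o), so the proto-segment is *o.
Position 2: Vubelish has e, Fekaiish has i. Vubelish preserves e here (none of its changes turn any other segment into e), so the proto-segment is *e.
Continuing position by position gives *reshoya; check it forward:
Vubelish: *reshoya > reshoza > reshuza  (by unconditioned shift, vowel merger)
Fekaiish: *reshoya
  reshoya → reshoye   [vowel merger]
  reshoye → rishoyi   [vowel merger]
  giving Fekaiish rishoyi.
Only *reshoya yields all of Vubelish reshuza, Fekaiish rishoyi.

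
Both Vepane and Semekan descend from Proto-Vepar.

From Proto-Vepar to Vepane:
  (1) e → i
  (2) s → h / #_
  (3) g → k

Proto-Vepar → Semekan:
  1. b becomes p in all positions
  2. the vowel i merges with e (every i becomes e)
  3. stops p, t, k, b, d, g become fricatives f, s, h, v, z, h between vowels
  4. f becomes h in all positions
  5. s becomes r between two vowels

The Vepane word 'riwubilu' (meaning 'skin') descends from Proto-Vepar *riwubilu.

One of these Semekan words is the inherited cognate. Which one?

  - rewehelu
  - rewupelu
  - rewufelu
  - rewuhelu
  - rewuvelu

Semekan: *riwubilu
  riwubilu → riwupilu   [unconditioned shift]
  riwupilu → rewupelu   [vowel merger]
  rewupelu → rewufelu   [intervocalic lenition]
  rewufelu → rewuhelu   [unconditioned shift]
  rewuhelu (rule 5 does not apply)
  giving Semekan rewuhelu.
Among the options, 'rewuhelu' alone shows every Semekan change applied in order.

rewuhelu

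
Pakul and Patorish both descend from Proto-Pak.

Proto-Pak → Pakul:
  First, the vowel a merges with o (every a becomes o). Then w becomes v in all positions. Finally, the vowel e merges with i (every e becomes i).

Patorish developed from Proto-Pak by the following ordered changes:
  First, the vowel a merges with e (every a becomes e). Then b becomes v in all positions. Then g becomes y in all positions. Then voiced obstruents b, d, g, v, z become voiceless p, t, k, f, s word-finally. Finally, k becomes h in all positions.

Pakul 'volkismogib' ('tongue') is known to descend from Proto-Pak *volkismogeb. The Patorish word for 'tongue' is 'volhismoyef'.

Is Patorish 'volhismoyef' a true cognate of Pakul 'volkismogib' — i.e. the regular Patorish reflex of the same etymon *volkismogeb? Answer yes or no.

yes

Derive the expected Patorish reflex of *volkismogeb:
Patorish: *volkismogeb
  volkismogeb (rule 1 does not apply)
  volkismogeb → volkismogev   [unconditioned shift]
  volkismogev → volkismoyev   [unconditioned shift]
  volkismoyev → volkismoyef   [final devoicing]
  volkismoyef → volhismoyef   [unconditioned shift]
  giving Patorish volhismoyef.
Patorish 'volhismoyef' matches the regular reflex exactly, so the pair is cognate.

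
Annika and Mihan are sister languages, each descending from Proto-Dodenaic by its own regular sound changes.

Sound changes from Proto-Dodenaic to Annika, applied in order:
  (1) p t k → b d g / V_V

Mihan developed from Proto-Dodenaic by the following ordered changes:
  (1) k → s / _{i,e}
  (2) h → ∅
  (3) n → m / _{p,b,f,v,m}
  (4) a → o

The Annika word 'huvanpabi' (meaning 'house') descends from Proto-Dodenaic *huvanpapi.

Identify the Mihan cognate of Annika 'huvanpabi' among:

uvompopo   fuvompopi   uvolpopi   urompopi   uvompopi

uvompopi

Mihan: *huvanpapi > uvanpapi > uvampapi > uvompopi  (by h-loss, nasal place assimilation, vowel merger)
Only 'uvompopi' matches the regular Mihan development of *huvanpapi.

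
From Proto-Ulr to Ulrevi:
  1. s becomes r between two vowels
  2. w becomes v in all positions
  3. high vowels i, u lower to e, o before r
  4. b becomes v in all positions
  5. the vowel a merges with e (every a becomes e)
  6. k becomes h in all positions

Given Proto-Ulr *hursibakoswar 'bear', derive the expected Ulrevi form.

Ulrevi: start from *hursibakoswar.
  rule 1: no change — hursibakoswar
  rule 2 (unconditioned shift): hursibakoswar → hursibakosvar
  rule 3 (pre-rhotic lowering): hursibakosvar → horsibakosvar
  rule 4 (unconditioned shift): horsibakosvar → horsivakosvar
  rule 5 (vowel merger): horsivakosvar → horsivekosver
  rule 6 (unconditioned shift): horsivekosver → horsivehosver
  ⇒ Ulrevi horsivehosver

horsivehosver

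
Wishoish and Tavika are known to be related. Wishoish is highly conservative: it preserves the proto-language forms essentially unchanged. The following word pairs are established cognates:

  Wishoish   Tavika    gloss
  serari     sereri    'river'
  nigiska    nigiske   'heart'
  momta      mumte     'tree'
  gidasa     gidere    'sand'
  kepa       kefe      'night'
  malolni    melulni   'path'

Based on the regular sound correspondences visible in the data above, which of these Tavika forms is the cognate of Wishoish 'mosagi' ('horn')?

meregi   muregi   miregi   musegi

malolni ~ melulni — Wishoish o corresponds to Tavika u after a consonant, before a consonant other than r, m, n, p, b, f, v.
gidasa ~ gidere — Wishoish s corresponds to Tavika r between vowels (before a back vowel).
gidasa ~ gidere, malolni ~ melulni — Wishoish a corresponds to Tavika e after a consonant, before a consonant other than r, m, n, p, b, f, v.
Applying these to Wishoish 'mosagi':
  mosagi → musagi   (o→u after a consonant, before a consonant other than r, m, n, p, b, f, v)
  musagi → muragi   (s→r between vowels (before a back vowel))
  muragi → muregi   (a→e after a consonant, before a consonant other than r, m, n, p, b, f, v)
So the Tavika cognate is 'muregi'.

muregi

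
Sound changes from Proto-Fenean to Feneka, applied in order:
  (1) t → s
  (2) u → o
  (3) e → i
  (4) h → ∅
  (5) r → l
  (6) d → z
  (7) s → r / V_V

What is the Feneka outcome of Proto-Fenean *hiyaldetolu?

iyalzirolo

Feneka: start from *hiyaldetolu.
  rule 1 (unconditioned shift): hiyaldetolu → hiyaldesolu
  rule 2 (vowel merger): hiyaldesolu → hiyaldesolo
  rule 3 (vowel merger): hiyaldesolo → hiyaldisolo
  rule 4 (h-loss): hiyaldisolo → iyaldisolo
  rule 5: no change — iyaldisolo
  rule 6 (unconditioned shift): iyaldisolo → iyalzisolo
  rule 7 (rhotacism): iyalzisolo → iyalzirolo
  ⇒ Feneka iyalzirolo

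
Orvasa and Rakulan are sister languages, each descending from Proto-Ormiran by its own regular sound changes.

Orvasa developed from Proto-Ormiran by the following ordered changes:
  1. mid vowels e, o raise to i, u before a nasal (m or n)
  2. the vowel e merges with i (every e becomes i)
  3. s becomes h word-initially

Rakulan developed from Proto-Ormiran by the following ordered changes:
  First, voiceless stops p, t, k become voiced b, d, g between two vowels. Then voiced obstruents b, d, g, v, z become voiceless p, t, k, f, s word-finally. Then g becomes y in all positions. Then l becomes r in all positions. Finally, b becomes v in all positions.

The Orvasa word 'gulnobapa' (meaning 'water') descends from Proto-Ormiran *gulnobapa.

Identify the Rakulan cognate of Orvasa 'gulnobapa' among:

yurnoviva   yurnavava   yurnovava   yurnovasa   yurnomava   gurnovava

yurnovava

Rakulan: start from *gulnobapa.
  rule 1 (intervocalic voicing): gulnobapa → gulnobaba
  rule 2: no change — gulnobaba
  rule 3 (unconditioned shift): gulnobaba → yulnobaba
  rule 4 (unconditioned shift): yulnobaba → yurnobaba
  rule 5 (unconditioned shift): yurnobaba → yurnovava
  ⇒ Rakulan yurnovava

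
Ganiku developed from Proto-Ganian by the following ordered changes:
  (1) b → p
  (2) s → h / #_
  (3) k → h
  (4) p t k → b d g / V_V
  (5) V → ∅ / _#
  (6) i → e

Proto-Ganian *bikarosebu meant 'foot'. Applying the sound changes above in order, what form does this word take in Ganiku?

Ganiku: *bikarosebu > pikarosepu > piharosepu > piharosebu > piharoseb > peharoseb  (by unconditioned shift, unconditioned shift, intervocalic voicing, apocope, vowel merger)

peharoseb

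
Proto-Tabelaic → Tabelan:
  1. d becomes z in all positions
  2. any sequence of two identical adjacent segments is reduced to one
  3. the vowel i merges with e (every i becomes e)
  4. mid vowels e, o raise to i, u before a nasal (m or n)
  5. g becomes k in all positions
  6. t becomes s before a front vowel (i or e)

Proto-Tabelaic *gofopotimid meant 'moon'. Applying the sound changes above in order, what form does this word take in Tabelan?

Tabelan: *gofopotimid > gofopotimiz > gofopotemez > gofopotimez > kofopotimez > kofoposimez  (by unconditioned shift, vowel merger, pre-nasal raising, unconditioned shift, palatalisation)

kofoposimez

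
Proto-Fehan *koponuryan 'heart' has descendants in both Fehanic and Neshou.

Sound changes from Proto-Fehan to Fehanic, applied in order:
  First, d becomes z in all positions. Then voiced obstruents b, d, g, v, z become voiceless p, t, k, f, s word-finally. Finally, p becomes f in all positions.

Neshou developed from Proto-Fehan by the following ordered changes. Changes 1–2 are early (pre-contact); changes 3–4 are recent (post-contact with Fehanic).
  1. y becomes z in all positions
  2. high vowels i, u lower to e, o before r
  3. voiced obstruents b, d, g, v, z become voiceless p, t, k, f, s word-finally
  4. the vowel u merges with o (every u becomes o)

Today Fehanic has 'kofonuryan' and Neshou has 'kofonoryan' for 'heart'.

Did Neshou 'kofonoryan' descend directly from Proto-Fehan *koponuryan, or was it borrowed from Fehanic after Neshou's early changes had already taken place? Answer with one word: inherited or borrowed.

If inherited, *koponuryan would pass through all of Neshou's changes:
Neshou: start from *koponuryan.
  rule 1 (unconditioned shift): koponuryan → koponurzan
  rule 2 (pre-rhotic lowering): koponurzan → koponorzan
  rule 3: no change — koponorzan
  rule 4: no change — koponorzan
  ⇒ Neshou koponorzan
If borrowed from Fehanic 'kofonuryan' after the early changes, it would undergo only the recent ones:
  rule 3 (final devoicing): no change (kofonuryan)
  rule 4 (vowel merger): kofonuryan → kofonoryan
  ⇒ as a loan: kofonoryan
Neshou 'kofonoryan' matches the loan outcome 'kofonoryan', not the inherited 'koponorzan' — it skipped the early Neshou changes, so it was borrowed from Fehanic.

borrowed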